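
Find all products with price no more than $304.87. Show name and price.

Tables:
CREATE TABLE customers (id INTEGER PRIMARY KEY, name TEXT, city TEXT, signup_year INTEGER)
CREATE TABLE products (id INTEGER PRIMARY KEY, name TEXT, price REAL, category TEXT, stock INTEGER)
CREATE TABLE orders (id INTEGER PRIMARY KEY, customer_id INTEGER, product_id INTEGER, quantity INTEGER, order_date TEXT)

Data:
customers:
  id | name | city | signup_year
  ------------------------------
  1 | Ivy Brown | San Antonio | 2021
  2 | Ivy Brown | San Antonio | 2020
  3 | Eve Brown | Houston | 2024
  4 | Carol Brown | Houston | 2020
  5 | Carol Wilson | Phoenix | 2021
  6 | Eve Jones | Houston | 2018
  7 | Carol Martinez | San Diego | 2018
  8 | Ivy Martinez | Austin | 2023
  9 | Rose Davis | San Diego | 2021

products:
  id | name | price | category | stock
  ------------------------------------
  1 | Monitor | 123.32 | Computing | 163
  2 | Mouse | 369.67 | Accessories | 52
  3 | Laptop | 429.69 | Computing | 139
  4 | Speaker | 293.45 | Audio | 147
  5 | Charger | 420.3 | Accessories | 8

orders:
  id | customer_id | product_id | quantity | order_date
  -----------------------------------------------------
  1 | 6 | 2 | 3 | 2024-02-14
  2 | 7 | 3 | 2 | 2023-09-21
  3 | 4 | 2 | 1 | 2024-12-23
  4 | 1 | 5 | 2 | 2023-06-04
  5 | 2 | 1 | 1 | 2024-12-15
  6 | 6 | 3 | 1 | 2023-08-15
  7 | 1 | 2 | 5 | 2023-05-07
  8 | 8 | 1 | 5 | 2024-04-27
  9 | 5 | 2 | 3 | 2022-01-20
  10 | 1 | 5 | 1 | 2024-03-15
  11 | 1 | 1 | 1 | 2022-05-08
SELECT name, price FROM products WHERE price <= 304.87

Execution result:
name | price
Monitor | 123.32
Speaker | 293.45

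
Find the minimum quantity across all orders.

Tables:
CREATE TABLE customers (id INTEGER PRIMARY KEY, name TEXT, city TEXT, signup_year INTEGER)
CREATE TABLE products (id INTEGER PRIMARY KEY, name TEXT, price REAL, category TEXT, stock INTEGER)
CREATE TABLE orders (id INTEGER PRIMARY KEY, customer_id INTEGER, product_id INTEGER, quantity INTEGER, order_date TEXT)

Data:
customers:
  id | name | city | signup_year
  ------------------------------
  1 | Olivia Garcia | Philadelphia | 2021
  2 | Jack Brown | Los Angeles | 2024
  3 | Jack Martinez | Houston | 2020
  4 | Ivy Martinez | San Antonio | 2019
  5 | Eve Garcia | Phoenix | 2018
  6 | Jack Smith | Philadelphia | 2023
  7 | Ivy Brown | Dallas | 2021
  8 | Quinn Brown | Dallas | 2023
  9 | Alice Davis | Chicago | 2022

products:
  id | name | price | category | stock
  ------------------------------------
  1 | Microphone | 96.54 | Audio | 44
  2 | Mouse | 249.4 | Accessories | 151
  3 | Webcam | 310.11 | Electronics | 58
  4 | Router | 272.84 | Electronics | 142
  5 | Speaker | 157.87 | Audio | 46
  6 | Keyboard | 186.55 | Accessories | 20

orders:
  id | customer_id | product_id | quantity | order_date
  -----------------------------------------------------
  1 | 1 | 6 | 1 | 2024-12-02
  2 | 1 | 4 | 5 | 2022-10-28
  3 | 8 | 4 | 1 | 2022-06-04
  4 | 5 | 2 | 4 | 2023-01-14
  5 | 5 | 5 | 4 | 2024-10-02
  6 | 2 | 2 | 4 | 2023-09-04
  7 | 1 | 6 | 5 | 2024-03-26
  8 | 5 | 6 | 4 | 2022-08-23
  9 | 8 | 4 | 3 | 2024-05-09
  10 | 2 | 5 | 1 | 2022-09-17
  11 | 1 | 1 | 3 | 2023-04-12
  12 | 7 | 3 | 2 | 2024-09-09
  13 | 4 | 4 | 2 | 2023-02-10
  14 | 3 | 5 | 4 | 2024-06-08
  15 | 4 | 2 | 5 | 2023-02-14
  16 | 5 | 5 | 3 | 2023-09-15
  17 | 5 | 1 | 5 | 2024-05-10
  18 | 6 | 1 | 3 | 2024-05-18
SELECT MIN(quantity) FROM orders

Execution result:
1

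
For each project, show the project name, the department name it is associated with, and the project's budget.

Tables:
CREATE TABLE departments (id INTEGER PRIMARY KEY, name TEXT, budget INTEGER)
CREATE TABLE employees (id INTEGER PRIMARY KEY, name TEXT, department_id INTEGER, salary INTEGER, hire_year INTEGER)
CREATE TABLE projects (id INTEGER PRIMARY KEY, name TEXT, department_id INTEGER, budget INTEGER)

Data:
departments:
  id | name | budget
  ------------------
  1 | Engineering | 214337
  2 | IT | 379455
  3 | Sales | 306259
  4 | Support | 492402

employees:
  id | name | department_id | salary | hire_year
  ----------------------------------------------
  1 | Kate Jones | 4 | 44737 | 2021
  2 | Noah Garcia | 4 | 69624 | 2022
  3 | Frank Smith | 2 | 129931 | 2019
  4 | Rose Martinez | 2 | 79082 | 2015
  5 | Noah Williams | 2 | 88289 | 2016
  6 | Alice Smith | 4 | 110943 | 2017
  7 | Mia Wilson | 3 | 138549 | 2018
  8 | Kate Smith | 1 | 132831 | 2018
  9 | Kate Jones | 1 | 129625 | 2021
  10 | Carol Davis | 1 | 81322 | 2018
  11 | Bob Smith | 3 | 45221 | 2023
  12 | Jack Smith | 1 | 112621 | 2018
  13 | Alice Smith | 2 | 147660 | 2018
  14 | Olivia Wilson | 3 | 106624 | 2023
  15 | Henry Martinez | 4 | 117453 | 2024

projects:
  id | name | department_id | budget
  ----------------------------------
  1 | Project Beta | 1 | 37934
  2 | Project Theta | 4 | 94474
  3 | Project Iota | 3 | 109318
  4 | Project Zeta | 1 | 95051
SELECT c.name, p.name AS department, c.budget FROM projects c JOIN departments p ON c.department_id = p.id

Execution result:
name | department | budget
Project Beta | Engineering | 37934
Project Theta | Support | 94474
Project Iota | Sales | 109318
Project Zeta | Engineering | 95051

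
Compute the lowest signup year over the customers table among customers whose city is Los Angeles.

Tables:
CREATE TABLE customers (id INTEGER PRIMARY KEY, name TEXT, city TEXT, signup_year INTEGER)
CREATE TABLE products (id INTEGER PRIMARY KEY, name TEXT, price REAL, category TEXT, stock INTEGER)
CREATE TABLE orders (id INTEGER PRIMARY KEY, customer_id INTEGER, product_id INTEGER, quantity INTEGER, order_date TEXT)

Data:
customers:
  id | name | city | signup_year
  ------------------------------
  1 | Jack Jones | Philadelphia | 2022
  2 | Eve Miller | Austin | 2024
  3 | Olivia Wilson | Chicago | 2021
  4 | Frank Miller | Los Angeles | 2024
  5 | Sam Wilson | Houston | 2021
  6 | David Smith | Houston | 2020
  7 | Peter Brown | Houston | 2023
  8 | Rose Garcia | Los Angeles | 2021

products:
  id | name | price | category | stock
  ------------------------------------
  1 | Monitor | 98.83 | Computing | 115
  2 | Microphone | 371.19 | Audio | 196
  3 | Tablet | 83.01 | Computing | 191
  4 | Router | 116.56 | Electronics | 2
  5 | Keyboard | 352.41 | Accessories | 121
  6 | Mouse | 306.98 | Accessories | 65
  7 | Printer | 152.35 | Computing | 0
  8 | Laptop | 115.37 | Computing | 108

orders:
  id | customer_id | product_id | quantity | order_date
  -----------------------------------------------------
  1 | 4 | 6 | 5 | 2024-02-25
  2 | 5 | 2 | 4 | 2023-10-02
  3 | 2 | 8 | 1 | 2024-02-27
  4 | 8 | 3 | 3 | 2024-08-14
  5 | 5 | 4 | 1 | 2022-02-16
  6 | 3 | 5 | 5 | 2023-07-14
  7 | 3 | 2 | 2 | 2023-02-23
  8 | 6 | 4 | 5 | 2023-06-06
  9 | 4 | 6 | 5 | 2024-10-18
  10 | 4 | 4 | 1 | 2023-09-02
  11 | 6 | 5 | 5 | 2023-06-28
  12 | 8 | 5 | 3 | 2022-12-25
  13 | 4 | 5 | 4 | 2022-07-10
SELECT MIN(signup_year) FROM customers WHERE city = 'Los Angeles'

Execution result:
2021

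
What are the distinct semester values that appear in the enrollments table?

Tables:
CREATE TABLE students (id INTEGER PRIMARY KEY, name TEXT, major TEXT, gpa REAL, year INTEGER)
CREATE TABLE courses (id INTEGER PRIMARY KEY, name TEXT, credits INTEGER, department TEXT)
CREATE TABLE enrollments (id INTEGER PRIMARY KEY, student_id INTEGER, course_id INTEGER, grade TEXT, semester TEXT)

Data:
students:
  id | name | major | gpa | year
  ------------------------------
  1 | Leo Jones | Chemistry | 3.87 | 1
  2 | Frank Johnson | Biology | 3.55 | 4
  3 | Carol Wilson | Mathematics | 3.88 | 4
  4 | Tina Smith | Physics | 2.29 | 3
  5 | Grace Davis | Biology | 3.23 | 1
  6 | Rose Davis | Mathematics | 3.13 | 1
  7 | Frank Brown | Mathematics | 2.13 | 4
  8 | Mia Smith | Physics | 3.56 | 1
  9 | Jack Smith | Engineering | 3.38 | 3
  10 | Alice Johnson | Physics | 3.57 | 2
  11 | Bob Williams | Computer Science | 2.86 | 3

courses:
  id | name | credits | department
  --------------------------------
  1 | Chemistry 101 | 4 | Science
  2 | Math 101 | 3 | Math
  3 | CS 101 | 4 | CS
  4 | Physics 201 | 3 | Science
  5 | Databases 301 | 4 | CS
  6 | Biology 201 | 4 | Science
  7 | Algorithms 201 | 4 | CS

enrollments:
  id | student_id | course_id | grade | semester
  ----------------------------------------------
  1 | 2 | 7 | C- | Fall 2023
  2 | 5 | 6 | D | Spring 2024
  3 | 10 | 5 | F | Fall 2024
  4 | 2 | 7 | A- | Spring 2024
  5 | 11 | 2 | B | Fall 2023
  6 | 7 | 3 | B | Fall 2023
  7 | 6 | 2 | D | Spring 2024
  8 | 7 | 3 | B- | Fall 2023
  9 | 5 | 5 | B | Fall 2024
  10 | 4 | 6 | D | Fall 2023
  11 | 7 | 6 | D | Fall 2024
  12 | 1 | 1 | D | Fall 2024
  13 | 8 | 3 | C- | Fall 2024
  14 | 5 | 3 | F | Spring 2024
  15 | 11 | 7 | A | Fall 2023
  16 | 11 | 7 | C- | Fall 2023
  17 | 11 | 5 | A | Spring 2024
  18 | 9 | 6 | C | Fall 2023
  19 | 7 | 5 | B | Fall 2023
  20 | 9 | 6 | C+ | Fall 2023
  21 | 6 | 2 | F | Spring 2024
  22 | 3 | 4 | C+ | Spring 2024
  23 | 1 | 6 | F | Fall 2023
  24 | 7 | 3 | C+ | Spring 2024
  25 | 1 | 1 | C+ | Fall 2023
SELECT DISTINCT semester FROM enrollments

Execution result:
semester
Fall 2023
Spring 2024
Fall 2024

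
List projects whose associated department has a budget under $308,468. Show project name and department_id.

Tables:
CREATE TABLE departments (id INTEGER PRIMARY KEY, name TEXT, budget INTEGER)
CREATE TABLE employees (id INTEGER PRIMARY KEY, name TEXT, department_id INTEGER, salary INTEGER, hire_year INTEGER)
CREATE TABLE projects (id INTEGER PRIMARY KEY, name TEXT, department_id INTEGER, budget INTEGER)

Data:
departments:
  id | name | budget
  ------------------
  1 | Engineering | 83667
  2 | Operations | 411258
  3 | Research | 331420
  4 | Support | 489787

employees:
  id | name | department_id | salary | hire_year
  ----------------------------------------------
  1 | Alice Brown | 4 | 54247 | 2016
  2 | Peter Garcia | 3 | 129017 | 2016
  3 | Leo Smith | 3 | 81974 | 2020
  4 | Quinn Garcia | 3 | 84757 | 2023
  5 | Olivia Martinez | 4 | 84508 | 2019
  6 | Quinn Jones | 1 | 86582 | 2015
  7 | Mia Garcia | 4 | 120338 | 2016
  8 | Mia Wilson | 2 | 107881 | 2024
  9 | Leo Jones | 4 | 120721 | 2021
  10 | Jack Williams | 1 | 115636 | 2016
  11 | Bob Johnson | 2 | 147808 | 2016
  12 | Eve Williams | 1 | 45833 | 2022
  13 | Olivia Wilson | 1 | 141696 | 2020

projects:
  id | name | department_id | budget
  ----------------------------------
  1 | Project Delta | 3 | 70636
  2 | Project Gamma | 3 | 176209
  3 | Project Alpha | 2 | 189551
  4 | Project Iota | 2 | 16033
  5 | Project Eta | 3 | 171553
SELECT name, department_id FROM projects WHERE department_id IN (SELECT id FROM departments WHERE budget < 308468)

Execution result:
(no rows)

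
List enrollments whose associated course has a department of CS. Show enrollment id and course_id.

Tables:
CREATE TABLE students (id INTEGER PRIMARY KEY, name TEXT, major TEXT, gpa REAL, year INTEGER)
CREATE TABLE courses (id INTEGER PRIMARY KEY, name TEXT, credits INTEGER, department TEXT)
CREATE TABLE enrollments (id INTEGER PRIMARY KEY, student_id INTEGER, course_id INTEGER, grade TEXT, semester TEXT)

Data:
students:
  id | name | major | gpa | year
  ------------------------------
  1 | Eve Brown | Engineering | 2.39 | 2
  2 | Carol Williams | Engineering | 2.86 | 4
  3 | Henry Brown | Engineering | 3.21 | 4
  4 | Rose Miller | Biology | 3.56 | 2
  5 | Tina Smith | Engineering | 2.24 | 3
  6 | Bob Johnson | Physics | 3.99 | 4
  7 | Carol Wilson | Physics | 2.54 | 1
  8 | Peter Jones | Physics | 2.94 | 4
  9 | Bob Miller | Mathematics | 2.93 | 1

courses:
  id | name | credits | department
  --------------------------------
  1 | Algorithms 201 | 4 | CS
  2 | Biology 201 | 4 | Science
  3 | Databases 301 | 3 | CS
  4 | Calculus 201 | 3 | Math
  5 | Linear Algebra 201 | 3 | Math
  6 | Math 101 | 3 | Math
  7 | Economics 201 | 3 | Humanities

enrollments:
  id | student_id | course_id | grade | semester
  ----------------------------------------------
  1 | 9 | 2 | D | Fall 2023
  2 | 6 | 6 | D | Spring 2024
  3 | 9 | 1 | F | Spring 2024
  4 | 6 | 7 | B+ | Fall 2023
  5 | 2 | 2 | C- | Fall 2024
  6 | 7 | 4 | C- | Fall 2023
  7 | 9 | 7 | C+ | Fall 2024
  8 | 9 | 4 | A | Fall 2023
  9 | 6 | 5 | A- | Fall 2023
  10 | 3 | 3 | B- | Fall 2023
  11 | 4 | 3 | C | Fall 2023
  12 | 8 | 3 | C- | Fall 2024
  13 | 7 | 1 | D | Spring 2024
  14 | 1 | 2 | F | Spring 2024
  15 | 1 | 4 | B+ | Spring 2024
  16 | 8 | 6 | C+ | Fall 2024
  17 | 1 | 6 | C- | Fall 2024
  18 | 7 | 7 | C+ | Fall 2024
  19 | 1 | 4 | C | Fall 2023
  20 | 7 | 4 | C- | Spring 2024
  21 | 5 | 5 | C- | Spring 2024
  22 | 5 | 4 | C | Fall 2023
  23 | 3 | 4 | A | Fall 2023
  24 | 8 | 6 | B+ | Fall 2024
SELECT id, course_id FROM enrollments WHERE course_id IN (SELECT id FROM courses WHERE department = 'CS')

Execution result:
id | course_id
3 | 1
10 | 3
11 | 3
12 | 3
13 | 1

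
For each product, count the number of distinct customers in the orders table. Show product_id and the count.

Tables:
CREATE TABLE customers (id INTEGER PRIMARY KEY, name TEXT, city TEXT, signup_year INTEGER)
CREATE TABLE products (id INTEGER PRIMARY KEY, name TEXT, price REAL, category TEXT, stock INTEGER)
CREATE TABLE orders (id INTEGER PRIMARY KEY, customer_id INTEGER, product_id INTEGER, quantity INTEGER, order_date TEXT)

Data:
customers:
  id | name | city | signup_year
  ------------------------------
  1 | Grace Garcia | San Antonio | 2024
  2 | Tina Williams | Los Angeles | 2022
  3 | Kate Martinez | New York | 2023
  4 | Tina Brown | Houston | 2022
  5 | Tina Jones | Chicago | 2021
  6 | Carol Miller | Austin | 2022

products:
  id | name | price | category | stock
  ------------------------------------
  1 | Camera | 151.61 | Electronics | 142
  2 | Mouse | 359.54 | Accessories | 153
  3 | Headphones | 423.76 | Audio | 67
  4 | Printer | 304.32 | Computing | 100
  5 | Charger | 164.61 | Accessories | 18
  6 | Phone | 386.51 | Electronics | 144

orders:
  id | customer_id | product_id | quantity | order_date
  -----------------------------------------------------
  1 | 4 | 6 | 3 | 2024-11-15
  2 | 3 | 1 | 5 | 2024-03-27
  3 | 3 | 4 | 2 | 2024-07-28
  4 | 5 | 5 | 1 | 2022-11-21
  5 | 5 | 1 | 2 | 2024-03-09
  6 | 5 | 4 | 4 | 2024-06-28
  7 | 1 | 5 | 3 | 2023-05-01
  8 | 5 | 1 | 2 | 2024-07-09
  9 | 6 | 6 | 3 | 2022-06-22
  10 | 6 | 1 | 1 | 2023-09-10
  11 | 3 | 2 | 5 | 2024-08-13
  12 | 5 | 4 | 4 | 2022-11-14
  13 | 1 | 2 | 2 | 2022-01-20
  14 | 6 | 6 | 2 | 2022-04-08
SELECT product_id, COUNT(DISTINCT customer_id) AS distinct_customer_count FROM orders GROUP BY product_id

Execution result:
product_id | distinct_customer_count
1 | 3
2 | 2
4 | 2
5 | 2
6 | 2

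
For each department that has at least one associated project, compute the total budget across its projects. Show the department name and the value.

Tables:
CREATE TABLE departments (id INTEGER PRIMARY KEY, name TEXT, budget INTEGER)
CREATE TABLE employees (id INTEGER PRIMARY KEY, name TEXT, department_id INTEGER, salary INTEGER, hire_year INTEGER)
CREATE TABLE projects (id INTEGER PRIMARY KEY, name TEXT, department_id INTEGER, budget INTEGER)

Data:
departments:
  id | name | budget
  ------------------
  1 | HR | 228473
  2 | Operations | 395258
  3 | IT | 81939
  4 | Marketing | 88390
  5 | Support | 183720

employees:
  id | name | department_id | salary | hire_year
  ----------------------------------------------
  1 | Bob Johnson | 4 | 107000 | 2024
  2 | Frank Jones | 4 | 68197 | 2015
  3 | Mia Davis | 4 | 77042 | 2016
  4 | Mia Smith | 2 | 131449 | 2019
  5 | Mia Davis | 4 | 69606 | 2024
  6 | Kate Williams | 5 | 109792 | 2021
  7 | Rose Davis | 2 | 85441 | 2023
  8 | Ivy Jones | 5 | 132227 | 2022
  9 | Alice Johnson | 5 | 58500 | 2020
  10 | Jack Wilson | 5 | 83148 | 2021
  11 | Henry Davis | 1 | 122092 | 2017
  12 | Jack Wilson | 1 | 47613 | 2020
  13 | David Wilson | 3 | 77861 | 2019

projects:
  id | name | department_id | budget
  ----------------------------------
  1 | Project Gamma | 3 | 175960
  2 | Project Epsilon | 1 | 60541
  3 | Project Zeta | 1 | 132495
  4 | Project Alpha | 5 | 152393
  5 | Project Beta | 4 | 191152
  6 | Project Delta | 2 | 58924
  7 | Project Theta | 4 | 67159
SELECT p.name, SUM(c.budget) AS sum_budget FROM projects c JOIN departments p ON c.department_id = p.id GROUP BY p.id, p.name

Execution result:
name | sum_budget
HR | 193036
Operations | 58924
IT | 175960
Marketing | 258311
Support | 152393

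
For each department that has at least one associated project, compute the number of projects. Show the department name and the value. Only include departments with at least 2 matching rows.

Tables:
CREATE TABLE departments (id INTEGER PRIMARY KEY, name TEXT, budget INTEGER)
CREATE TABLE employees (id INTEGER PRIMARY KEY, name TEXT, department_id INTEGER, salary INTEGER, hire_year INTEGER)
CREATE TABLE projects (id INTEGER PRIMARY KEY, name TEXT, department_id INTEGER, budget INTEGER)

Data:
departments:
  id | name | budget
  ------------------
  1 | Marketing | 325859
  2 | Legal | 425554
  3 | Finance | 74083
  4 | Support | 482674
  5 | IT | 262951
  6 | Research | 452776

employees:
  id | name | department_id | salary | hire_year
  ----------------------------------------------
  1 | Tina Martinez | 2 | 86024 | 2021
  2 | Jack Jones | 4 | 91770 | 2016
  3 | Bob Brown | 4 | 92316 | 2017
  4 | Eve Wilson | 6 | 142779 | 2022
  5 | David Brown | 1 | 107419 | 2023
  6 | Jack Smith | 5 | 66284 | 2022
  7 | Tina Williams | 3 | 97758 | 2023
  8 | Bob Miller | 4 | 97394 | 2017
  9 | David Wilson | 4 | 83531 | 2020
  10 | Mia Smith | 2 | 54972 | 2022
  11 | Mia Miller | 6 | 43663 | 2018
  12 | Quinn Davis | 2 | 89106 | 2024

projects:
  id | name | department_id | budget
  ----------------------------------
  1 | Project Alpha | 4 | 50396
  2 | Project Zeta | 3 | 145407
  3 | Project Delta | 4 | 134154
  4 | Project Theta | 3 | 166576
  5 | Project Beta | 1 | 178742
SELECT p.name, COUNT(*) AS n FROM projects c JOIN departments p ON c.department_id = p.id GROUP BY p.id, p.name HAVING COUNT(*) >= 2

Execution result:
name | n
Finance | 2
Support | 2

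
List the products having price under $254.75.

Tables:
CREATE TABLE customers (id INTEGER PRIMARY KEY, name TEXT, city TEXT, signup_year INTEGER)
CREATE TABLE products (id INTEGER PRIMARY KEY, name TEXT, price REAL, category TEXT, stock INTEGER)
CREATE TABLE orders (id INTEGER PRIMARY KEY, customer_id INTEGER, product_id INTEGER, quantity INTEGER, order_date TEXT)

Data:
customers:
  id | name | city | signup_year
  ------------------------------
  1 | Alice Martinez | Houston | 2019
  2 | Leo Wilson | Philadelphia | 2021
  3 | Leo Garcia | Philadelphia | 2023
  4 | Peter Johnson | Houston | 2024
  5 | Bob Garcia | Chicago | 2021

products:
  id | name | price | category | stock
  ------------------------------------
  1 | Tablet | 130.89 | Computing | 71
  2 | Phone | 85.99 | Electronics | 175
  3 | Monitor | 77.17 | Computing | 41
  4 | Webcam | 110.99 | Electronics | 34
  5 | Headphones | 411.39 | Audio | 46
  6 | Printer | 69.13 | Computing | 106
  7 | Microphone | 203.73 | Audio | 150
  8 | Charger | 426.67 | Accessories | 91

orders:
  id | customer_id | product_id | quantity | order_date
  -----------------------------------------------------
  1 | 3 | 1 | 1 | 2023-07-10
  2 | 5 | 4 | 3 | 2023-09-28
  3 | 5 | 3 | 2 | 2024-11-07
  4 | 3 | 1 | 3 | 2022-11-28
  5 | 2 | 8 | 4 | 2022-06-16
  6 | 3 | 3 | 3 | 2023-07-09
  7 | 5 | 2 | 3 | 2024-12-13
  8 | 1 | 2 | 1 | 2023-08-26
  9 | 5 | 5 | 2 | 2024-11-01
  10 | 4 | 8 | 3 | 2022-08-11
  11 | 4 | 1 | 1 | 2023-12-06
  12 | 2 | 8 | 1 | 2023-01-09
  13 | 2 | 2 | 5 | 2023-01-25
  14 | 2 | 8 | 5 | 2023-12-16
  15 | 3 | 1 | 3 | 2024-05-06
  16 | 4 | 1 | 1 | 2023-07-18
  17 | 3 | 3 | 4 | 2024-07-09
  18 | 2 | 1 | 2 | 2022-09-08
SELECT name, price FROM products WHERE price < 254.75

Execution result:
name | price
Tablet | 130.89
Phone | 85.99
Monitor | 77.17
Webcam | 110.99
Printer | 69.13
Microphone | 203.73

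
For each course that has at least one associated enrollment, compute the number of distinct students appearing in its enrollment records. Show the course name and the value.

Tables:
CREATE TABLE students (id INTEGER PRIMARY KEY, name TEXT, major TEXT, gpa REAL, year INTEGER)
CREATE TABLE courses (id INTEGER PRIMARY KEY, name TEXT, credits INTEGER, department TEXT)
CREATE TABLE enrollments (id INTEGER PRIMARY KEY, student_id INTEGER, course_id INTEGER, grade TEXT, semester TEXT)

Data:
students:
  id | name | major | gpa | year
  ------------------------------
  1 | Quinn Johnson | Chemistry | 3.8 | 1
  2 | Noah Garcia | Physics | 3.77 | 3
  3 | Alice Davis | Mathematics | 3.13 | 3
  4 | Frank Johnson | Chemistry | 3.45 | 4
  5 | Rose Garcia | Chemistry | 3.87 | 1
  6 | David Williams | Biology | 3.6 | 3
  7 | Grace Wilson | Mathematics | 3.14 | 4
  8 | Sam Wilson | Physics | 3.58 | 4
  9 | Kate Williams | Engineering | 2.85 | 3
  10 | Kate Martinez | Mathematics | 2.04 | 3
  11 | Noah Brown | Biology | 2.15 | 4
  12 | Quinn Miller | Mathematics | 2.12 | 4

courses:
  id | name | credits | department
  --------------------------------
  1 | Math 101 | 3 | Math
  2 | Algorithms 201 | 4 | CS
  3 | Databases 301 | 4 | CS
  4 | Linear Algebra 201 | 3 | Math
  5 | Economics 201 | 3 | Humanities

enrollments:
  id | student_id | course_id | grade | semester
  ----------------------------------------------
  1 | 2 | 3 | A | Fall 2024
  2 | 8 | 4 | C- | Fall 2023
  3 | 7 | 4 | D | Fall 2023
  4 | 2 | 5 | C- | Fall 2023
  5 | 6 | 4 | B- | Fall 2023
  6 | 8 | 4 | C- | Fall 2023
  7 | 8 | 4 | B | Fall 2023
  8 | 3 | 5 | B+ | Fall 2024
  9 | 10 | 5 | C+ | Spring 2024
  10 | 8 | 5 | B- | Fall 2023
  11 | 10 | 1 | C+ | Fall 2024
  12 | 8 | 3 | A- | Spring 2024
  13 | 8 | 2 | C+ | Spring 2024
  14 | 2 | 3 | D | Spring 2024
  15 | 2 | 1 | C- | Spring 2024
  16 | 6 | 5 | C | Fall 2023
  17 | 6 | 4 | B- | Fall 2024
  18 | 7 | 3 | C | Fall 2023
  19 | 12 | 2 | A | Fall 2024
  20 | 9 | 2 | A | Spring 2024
SELECT p.name, COUNT(DISTINCT c.student_id) AS distinct_student_count FROM enrollments c JOIN courses p ON c.course_id = p.id GROUP BY p.id, p.name

Execution result:
name | distinct_student_count
Math 101 | 2
Algorithms 201 | 3
Databases 301 | 3
Linear Algebra 201 | 3
Economics 201 | 5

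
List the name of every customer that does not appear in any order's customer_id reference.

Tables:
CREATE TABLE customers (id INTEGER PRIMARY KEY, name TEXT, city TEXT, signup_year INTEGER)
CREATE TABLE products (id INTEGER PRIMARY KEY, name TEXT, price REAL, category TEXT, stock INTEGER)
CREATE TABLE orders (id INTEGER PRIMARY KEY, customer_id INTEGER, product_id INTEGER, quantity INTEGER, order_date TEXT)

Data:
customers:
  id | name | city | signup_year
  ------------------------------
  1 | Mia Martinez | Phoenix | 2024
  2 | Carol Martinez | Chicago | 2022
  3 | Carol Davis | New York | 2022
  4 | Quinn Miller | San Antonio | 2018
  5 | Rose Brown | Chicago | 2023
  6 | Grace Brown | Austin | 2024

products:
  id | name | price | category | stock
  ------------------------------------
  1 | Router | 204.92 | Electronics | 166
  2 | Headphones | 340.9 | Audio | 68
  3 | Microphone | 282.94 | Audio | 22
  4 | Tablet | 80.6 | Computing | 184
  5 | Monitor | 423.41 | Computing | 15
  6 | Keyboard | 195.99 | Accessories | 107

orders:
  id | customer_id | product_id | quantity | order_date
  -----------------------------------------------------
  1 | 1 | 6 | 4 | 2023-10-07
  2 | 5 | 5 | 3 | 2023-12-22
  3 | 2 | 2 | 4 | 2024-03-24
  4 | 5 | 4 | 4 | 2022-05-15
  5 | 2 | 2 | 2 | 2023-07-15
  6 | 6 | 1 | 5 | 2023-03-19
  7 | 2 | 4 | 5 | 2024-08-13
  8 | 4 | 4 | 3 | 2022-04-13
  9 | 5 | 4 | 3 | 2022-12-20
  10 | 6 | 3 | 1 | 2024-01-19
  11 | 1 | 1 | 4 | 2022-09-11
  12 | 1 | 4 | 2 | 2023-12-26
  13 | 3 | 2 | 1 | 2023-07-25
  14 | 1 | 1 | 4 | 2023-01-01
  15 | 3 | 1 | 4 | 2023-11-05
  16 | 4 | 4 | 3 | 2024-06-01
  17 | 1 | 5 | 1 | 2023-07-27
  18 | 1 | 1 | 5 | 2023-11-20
SELECT p.name FROM customers p LEFT JOIN orders c ON c.customer_id = p.id WHERE c.id IS NULL

Execution result:
(no rows)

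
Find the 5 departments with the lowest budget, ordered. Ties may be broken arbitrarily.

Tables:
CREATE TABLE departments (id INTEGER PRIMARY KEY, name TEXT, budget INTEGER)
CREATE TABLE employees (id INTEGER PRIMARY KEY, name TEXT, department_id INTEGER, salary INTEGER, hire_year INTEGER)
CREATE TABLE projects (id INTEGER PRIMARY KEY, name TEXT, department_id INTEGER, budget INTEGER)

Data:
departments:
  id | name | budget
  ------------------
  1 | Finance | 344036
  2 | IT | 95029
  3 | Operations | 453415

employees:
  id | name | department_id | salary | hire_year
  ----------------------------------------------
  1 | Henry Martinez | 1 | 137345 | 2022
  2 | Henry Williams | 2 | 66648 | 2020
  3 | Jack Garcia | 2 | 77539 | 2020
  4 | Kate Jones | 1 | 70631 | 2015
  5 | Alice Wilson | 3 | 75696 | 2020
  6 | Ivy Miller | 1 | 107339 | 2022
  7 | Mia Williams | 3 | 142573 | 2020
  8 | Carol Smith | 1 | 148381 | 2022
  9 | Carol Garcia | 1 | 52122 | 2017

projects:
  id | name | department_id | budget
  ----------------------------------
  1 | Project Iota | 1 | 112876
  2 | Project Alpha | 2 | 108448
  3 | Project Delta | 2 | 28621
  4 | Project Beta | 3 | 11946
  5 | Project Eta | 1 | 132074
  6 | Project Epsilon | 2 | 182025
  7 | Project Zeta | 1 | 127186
SELECT name, budget FROM departments ORDER BY budget ASC LIMIT 5

Execution result:
name | budget
IT | 95029
Finance | 344036
Operations | 453415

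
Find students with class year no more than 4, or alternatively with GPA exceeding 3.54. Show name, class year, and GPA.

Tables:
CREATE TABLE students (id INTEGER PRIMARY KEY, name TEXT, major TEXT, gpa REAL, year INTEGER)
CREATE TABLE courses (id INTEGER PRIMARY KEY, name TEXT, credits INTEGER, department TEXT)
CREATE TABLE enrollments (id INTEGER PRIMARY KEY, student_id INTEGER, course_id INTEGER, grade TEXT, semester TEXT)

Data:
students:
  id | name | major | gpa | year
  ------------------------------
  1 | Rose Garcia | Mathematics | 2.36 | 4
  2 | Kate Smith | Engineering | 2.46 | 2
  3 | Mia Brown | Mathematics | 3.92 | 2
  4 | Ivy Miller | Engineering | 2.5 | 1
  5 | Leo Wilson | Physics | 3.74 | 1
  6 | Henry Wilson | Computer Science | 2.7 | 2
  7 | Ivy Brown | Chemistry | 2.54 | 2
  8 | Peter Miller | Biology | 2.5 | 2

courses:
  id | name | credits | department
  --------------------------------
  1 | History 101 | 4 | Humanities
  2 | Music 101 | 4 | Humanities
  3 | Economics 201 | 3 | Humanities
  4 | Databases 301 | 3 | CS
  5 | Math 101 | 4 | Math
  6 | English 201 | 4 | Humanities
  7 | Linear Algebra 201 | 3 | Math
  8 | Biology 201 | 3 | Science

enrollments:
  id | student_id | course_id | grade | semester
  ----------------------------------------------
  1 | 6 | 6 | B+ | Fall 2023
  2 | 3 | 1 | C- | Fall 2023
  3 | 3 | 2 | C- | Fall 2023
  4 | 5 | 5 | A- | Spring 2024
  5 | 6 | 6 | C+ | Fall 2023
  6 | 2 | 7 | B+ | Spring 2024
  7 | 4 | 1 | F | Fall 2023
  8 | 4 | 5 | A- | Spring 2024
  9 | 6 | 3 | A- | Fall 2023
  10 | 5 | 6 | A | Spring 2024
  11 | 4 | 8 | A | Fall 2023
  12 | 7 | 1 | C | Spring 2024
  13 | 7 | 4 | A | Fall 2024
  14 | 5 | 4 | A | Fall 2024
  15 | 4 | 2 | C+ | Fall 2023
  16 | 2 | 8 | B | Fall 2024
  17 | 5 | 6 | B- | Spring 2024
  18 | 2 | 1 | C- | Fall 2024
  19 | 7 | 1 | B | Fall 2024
SELECT name, year, gpa FROM students WHERE year <= 4 OR gpa > 3.54

Execution result:
name | year | gpa
Rose Garcia | 4 | 2.36
Kate Smith | 2 | 2.46
Mia Brown | 2 | 3.92
Ivy Miller | 1 | 2.50
Leo Wilson | 1 | 3.74
Henry Wilson | 2 | 2.70
Ivy Brown | 2 | 2.54
Peter Miller | 2 | 2.50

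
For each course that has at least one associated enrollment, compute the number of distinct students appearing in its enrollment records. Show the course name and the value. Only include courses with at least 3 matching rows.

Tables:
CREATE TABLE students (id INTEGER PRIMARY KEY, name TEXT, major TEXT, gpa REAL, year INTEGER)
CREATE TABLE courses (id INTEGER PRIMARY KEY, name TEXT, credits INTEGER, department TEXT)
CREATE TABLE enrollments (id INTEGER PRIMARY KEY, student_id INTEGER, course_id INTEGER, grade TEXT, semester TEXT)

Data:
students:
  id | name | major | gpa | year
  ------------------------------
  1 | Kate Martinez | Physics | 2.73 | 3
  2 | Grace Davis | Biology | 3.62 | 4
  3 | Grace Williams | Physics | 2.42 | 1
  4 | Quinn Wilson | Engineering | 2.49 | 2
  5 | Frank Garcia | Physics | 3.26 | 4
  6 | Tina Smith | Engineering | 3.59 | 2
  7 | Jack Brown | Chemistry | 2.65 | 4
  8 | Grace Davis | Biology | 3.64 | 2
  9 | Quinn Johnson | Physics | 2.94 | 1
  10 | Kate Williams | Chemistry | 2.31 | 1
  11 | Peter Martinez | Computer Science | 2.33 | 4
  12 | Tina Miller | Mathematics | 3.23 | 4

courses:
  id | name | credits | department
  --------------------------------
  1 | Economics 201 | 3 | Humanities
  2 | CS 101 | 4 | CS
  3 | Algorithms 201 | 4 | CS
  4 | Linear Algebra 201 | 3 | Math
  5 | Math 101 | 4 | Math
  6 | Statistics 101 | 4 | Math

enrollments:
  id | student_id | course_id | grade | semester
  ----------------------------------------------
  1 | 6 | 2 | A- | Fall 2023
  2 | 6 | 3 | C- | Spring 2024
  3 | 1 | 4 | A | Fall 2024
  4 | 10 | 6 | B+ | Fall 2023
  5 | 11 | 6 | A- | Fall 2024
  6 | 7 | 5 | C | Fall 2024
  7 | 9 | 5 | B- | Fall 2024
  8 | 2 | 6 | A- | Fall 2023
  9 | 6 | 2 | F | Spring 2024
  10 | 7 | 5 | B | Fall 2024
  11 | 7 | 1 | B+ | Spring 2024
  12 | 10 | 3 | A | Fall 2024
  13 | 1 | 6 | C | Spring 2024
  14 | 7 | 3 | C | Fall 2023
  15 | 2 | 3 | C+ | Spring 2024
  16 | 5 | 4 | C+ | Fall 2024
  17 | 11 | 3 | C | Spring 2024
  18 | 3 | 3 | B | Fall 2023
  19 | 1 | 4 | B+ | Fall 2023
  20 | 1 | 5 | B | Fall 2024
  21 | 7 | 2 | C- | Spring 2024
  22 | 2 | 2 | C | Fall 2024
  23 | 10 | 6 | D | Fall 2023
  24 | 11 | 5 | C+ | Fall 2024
SELECT p.name, COUNT(DISTINCT c.student_id) AS distinct_student_count FROM enrollments c JOIN courses p ON c.course_id = p.id GROUP BY p.id, p.name HAVING COUNT(*) >= 3

Execution result:
name | distinct_student_count
CS 101 | 3
Algorithms 201 | 6
Linear Algebra 201 | 2
Math 101 | 4
Statistics 101 | 4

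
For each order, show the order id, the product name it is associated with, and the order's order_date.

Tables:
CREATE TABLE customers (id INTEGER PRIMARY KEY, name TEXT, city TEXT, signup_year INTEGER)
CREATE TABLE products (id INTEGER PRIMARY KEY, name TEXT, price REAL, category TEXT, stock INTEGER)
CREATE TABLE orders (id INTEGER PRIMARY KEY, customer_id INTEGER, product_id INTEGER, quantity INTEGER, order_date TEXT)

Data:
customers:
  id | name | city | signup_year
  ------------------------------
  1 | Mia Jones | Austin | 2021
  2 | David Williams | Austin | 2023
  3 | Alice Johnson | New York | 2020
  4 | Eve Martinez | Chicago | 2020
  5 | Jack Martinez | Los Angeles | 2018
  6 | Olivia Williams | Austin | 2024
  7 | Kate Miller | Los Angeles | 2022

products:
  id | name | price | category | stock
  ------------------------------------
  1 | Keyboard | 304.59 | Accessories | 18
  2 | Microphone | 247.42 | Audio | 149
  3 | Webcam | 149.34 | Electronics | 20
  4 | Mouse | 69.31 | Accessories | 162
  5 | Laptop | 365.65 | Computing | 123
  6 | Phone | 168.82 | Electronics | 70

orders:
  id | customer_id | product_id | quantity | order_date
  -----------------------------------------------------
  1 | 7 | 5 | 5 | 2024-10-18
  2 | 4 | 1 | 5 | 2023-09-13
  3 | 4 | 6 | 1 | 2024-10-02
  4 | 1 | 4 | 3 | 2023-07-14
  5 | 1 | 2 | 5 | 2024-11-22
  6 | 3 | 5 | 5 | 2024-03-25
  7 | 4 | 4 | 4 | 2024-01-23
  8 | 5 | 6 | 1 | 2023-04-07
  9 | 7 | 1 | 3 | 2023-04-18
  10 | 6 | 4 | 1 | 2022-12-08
SELECT c.id, p.name AS product, c.order_date FROM orders c JOIN products p ON c.product_id = p.id

Execution result:
id | product | order_date
1 | Laptop | 2024-10-18
2 | Keyboard | 2023-09-13
3 | Phone | 2024-10-02
4 | Mouse | 2023-07-14
5 | Microphone | 2024-11-22
6 | Laptop | 2024-03-25
7 | Mouse | 2024-01-23
8 | Phone | 2023-04-07
9 | Keyboard | 2023-04-18
10 | Mouse | 2022-12-08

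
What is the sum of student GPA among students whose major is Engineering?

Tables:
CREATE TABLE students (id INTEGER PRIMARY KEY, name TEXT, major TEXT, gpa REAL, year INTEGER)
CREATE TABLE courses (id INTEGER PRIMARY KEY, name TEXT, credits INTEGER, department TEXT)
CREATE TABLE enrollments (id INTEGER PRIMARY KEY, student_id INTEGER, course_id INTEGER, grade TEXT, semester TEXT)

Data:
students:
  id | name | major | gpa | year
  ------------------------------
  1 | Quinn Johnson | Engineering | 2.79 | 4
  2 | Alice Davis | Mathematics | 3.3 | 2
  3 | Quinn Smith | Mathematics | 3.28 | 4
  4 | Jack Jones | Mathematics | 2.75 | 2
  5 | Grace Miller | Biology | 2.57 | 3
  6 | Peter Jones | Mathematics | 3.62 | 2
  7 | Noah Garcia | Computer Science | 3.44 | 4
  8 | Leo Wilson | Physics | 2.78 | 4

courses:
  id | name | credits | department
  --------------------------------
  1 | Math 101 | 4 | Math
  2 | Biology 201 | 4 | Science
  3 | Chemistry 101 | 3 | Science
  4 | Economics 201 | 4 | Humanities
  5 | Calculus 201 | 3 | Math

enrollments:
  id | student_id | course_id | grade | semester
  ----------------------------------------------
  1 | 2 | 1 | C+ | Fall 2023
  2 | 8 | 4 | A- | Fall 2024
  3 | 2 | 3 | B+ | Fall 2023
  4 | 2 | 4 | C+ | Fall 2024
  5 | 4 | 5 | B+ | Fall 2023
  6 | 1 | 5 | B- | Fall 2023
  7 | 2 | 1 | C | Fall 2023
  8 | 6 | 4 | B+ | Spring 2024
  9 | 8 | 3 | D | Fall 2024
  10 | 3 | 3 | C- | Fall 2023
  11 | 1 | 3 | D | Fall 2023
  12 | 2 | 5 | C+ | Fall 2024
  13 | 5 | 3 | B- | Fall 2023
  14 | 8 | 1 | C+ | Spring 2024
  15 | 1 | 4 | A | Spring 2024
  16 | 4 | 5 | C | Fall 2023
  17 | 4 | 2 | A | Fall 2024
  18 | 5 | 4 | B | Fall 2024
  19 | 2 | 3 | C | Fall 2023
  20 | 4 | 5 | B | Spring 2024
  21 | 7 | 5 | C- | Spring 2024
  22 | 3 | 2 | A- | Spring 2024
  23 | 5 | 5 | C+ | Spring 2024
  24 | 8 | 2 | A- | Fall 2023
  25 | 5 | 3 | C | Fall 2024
SELECT SUM(gpa) FROM students WHERE major = 'Engineering'

Execution result:
2.79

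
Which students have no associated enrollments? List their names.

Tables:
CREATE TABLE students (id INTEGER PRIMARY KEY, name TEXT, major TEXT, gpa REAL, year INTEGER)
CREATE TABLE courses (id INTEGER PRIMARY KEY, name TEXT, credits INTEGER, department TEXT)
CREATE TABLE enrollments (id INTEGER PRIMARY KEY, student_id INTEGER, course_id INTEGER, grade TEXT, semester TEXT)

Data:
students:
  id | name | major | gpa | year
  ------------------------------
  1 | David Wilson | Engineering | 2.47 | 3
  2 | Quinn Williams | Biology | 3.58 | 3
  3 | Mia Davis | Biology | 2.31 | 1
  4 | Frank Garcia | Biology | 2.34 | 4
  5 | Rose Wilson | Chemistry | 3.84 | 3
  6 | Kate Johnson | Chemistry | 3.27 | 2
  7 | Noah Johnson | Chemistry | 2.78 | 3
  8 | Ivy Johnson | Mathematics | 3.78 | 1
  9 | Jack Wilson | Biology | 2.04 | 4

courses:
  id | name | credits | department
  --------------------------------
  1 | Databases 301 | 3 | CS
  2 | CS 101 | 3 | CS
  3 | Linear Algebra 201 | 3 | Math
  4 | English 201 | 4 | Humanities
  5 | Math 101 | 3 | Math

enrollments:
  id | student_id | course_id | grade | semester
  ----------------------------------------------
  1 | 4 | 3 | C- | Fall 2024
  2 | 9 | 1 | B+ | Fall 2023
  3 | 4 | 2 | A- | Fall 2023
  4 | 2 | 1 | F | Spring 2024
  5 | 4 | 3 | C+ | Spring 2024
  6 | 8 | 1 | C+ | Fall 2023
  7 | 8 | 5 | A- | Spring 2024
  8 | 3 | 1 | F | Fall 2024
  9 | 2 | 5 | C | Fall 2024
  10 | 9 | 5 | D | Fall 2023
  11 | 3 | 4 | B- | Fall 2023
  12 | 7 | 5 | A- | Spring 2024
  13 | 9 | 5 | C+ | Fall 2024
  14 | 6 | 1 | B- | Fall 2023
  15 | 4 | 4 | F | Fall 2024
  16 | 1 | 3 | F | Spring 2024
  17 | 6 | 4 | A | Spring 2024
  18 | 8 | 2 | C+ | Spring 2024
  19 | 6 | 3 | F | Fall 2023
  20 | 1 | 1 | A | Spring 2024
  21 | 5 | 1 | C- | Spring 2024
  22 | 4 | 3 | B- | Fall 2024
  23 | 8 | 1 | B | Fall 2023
SELECT p.name FROM students p LEFT JOIN enrollments c ON c.student_id = p.id WHERE c.id IS NULL

Execution result:
(no rows)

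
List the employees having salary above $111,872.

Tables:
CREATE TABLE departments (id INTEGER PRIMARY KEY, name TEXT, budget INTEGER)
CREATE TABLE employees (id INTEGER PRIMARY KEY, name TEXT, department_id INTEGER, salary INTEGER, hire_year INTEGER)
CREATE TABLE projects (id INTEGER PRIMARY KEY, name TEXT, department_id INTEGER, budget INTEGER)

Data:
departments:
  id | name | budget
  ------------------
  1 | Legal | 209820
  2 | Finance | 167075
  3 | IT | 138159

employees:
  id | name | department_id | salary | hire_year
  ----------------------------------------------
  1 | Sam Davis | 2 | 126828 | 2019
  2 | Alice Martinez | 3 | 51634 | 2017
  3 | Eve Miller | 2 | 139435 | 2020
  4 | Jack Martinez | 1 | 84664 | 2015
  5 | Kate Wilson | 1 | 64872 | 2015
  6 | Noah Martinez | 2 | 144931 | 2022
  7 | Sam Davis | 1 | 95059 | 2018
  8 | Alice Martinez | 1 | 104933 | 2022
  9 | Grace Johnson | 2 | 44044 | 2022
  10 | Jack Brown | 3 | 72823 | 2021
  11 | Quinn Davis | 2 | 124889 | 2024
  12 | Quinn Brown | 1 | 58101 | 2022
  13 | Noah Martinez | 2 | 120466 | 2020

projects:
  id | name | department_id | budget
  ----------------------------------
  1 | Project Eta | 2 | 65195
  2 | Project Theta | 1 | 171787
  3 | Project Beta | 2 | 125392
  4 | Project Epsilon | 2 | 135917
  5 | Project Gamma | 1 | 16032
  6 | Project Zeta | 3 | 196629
SELECT name, salary FROM employees WHERE salary > 111872

Execution result:
name | salary
Sam Davis | 126828
Eve Miller | 139435
Noah Martinez | 144931
Quinn Davis | 124889
Noah Martinez | 120466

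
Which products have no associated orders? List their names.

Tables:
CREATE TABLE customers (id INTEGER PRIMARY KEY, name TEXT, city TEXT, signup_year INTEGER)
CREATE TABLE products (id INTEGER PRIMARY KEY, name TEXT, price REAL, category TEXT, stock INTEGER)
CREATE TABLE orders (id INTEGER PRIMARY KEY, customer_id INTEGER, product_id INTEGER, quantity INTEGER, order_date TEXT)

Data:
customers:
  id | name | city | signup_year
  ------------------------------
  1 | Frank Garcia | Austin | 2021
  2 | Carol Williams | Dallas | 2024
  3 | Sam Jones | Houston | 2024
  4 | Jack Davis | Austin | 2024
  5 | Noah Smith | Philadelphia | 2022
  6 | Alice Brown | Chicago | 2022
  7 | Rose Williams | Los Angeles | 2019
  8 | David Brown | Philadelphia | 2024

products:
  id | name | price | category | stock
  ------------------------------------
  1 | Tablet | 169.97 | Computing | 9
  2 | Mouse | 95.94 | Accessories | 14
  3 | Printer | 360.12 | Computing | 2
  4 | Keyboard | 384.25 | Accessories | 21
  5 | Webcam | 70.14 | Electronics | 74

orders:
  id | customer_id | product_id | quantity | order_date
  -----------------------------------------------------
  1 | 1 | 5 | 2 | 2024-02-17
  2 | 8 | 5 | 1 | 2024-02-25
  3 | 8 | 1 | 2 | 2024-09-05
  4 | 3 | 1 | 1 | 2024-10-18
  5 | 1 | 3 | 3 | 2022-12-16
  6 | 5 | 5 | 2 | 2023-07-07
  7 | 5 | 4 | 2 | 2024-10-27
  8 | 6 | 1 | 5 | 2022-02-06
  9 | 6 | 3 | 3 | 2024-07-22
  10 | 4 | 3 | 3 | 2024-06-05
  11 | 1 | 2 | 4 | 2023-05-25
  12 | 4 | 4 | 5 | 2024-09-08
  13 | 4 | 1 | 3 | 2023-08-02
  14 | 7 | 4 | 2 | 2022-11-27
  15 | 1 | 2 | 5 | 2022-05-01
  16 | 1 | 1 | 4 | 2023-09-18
SELECT p.name FROM products p LEFT JOIN orders c ON c.product_id = p.id WHERE c.id IS NULL

Execution result:
(no rows)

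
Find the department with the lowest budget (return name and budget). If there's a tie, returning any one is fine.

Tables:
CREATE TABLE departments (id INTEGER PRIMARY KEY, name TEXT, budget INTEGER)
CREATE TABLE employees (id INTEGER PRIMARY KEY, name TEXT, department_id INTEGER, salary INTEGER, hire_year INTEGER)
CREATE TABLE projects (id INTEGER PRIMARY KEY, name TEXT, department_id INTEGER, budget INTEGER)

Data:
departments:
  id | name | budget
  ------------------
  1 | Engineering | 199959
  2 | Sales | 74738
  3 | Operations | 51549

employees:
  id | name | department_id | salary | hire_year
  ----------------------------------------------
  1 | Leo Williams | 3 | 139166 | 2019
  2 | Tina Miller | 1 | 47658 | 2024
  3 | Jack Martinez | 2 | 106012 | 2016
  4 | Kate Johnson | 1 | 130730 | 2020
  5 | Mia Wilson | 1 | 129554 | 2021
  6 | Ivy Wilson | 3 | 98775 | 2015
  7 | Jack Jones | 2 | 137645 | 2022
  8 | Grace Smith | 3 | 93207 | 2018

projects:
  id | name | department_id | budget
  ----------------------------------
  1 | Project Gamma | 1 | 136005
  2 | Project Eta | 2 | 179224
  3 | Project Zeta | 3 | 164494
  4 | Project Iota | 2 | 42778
SELECT name, budget FROM departments ORDER BY budget ASC LIMIT 1

Execution result:
name | budget
Operations | 51549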